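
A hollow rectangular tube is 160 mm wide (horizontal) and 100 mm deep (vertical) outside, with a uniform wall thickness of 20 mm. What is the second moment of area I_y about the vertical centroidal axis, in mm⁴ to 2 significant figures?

I_y ≈ 2.5 × 10⁷ mm⁴

Break the section into simple shapes (no overlaps), measuring from the bottom-left corner of the bounding box.
Outer rectangle: 160 × 100, A = 16 000 mm², x = 80 mm, Ī = 34 133 333 mm⁴.
Inner void (subtracted): 120 × 60, A = 7 200 mm², x = 80 mm, Ī = 8 640 000 mm⁴.
By symmetry the centroid is at mid-width, x̄ = 80 mm.
All pieces are centred on the vertical centroidal axis, so I = ΣĪ (holes subtracted) = 25 493 333 mm⁴.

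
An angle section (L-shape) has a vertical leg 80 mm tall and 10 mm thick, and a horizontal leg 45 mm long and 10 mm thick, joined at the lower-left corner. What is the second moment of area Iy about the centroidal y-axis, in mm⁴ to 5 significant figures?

Iy ≈ 1.6566 × 10⁵ mm⁴

Split into non-overlapping primitives; take the origin at the lower-left of the bounding box.
Vertical leg: 10 × 80, A = 800 mm², x = 5 mm, Ī = 6666.667 mm⁴.
Horizontal leg (remainder): 35 × 10, A = 350 mm², x = 27.5 mm, Ī = 35729.17 mm⁴.
Centroid: x̄ = ΣA·x / ΣA = 11.84783 mm.
Transfer each piece to the centroidal y-axis using Ī + A·d² with d = x − 11.84783:
  vertical leg: d = -6.847826 mm → contributes +44180.84 mm⁴
  horizontal leg (remainder): d = 15.65217 mm → contributes +121475.9 mm⁴
Total I = 165656.7 mm⁴.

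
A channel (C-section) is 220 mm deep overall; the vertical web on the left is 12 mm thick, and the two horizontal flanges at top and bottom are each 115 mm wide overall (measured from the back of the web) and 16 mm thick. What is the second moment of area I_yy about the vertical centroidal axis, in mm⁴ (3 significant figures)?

Split into non-overlapping primitives; take the origin at the lower-left of the bounding box.
Web: 12 × 220, A = 2 640 mm², x = 6 mm, Ī = 31 680 mm⁴.
Top flange (beyond web): 103 × 16, A = 1 648 mm², x = 63.5 mm, Ī = 1 456 969 mm⁴.
Bottom flange (beyond web): 103 × 16, A = 1 648 mm², x = 63.5 mm, Ī = 1 456 969 mm⁴.
Centroid: x̄ = ΣA·x / ΣA = 37.927 mm.
Transfer each piece to the vertical centroidal axis using Ī + A·d² with d = x − 37.927:
  web: d = -31.927 mm → contributes +2 722 758 mm⁴
  top flange (beyond web): d = 25.573 mm → contributes +2 534 707 mm⁴
  bottom flange (beyond web): d = 25.573 mm → contributes +2 534 707 mm⁴
Total I = 7 792 171 mm⁴.

I_yy ≈ 7.79 × 10⁶ mm⁴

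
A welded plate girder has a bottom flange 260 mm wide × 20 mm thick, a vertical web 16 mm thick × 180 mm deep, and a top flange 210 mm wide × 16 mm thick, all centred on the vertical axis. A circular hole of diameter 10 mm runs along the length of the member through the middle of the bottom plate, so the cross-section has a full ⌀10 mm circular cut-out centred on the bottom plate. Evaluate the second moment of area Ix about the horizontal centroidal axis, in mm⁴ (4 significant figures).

Decompose the section into non-overlapping parts with the origin at the bottom-left of its bounding rectangle.
Bottom plate: 260 × 20, A = 5 200 mm², y = 10 mm, Ī = 173 333 mm⁴.
Web plate: 16 × 180, A = 2 880 mm², y = 110 mm, Ī = 7 776 000 mm⁴.
Top plate: 210 × 16, A = 3 360 mm², y = 208 mm, Ī = 71 680 mm⁴.
Hole (subtracted): ⌀10, A = 78.5398 mm², y = 10 mm, Ī = 490.874 mm⁴.
Centroid: ȳ = ΣA·y / ΣA = 93.9047 mm.
Transfer each piece to the horizontal centroidal axis using Ī + A·d² with d = y − 93.9047:
  bottom plate: d = -83.9047 mm → contributes +36 781 334 mm⁴
  web plate: d = 16.0953 mm → contributes +8 522 088 mm⁴
  top plate: d = 114.095 mm → contributes +43 811 272 mm⁴
  hole: d = -83.9047 mm → contributes −553 411 mm⁴
Total I = 88 561 282 mm⁴.

Ix ≈ 8.856 × 10⁷ mm⁴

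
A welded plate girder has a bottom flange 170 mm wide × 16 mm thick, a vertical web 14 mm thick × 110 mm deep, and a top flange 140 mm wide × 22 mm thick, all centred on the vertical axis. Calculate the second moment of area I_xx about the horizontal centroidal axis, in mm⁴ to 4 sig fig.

I_xx ≈ 2.581 × 10⁷ mm⁴

Split into non-overlapping primitives; take the origin at the lower-left of the bounding box.
Bottom plate: 170 × 16, A = 2 720 mm², y = 8 mm, Ī = 58026.7 mm⁴.
Web plate: 14 × 110, A = 1 540 mm², y = 71 mm, Ī = 1 552 833 mm⁴.
Top plate: 140 × 22, A = 3 080 mm², y = 137 mm, Ī = 124 227 mm⁴.
Centroid: ȳ = ΣA·y / ΣA = 75.3488 mm.
Transfer each piece to the horizontal centroidal axis using Ī + A·d² with d = y − 75.3488:
  bottom plate: d = -67.3488 mm → contributes +12 395 559 mm⁴
  web plate: d = -4.34877 mm → contributes +1 581 958 mm⁴
  top plate: d = 61.6512 mm → contributes +11 830 918 mm⁴
Total I = 25 808 434 mm⁴.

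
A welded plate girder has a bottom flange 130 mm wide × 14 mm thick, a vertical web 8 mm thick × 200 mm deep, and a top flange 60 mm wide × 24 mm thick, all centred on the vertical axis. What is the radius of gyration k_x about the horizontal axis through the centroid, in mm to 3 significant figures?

k_x ≈ 95.3 mm

Break the section into simple shapes (no overlaps), measuring from the bottom-left corner of the bounding box.
Bottom plate: 130 × 14, A = 1 820 mm², y = 7 mm, Ī = 29 727 mm⁴.
Web plate: 8 × 200, A = 1 600 mm², y = 114 mm, Ī = 5 333 333 mm⁴.
Top plate: 60 × 24, A = 1 440 mm², y = 226 mm, Ī = 69 120 mm⁴.
Centroid: ȳ = ΣA·y / ΣA = 107.12 mm.
Transfer each piece to the horizontal axis through the centroid using Ī + A·d² with d = y − 107.12:
  bottom plate: d = -100.12 mm → contributes +18 271 693 mm⁴
  web plate: d = 6.8848 mm → contributes +5 409 174 mm⁴
  top plate: d = 118.88 mm → contributes +20 421 489 mm⁴
Total I = 44 102 355 mm⁴.
Radius of gyration: k = √(I/A) = √(44 102 355 / 4 860) = 95.26 mm.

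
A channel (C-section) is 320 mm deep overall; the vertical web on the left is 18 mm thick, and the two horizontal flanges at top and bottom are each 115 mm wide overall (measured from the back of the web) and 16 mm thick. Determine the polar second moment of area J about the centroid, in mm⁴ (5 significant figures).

J ≈ 1.3019 × 10⁸ mm⁴

Treat the section as a set of non-overlapping primitives; coordinates are from the bounding-box lower-left.
Web: 18 × 320, A = 5 760 mm², y = 160 mm, Ī = 49 152 000 mm⁴.
Top flange (beyond web): 97 × 16, A = 1 552 mm², y = 312 mm, Ī = 33109.33 mm⁴.
Bottom flange (beyond web): 97 × 16, A = 1 552 mm², y = 8 mm, Ī = 33109.33 mm⁴.
By symmetry the centroid is at mid-height, ȳ = 160 mm.
Transfer each piece to the centroidal x-axis using Ī + A·d² with d = y − 160:
  web: d = 0 mm → contributes +49 152 000 mm⁴
  top flange (beyond web): d = 152 mm → contributes +35 890 517 mm⁴
  bottom flange (beyond web): d = -152 mm → contributes +35 890 517 mm⁴
Total I = 120 933 035 mm⁴.
For the y-axis: x̄ = 29.13538 mm.
Repeating about the centroidal y-axis gives I_y = 9 258 152 mm⁴.
Polar second moment: J = I_x + I_y = 130 191 187 mm⁴.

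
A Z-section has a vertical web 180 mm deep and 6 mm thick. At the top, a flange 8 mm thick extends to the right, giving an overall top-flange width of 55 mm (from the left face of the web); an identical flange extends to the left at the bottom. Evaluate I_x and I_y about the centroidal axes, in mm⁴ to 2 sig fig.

I_x ≈ 8.7 × 10⁶ mm⁴, I_y ≈ 7.5 × 10⁵ mm⁴

Split into non-overlapping primitives; take the origin at the lower-left of the bounding box.
Web: 6 × 180, A = 1 080 mm², y = 90 mm, Ī = 2 916 000 mm⁴.
Top flange (beyond web): 49 × 8, A = 392 mm², y = 176 mm, Ī = 2 091 mm⁴.
Bottom flange (beyond web): 49 × 8, A = 392 mm², y = 4 mm, Ī = 2 091 mm⁴.
Centroid: ȳ = ΣA·y / ΣA = 90 mm.
Transfer each piece to the centroidal x-axis using Ī + A·d² with d = y − 90:
  web: d = 0 mm → contributes +2 916 000 mm⁴
  top flange (beyond web): d = 86 mm → contributes +2 901 323 mm⁴
  bottom flange (beyond web): d = -86 mm → contributes +2 901 323 mm⁴
Total I = 8 718 645 mm⁴.
For the y-axis: x̄ = 52 mm.
Repeating about the centroidal y-axis gives I_y = 753 005 mm⁴.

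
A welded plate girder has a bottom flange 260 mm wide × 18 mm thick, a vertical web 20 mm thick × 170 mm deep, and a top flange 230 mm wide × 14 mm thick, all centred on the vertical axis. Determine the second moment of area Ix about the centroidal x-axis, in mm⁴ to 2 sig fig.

Ix ≈ 7.5 × 10⁷ mm⁴

Split into non-overlapping primitives; take the origin at the lower-left of the bounding box.
Bottom plate: 260 × 18, A = 4 680 mm², y = 9 mm, Ī = 126 360 mm⁴.
Web plate: 20 × 170, A = 3 400 mm², y = 103 mm, Ī = 8 188 333 mm⁴.
Top plate: 230 × 14, A = 3 220 mm², y = 195 mm, Ī = 52 593 mm⁴.
Centroid: ȳ = ΣA·y / ΣA = 90.28 mm.
Transfer each piece to the centroidal x-axis using Ī + A·d² with d = y − 90.28:
  bottom plate: d = -81.28 mm → contributes +31 048 262 mm⁴
  web plate: d = 12.72 mm → contributes +8 738 019 mm⁴
  top plate: d = 104.7 mm → contributes +35 360 668 mm⁴
Total I = 75 146 949 mm⁴.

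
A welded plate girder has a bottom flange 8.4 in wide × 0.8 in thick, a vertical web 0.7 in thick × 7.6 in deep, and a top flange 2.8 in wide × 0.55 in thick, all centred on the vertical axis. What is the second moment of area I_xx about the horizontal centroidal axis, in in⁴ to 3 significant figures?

Split into non-overlapping primitives; take the origin at the lower-left of the bounding box.
Bottom plate: 8.4 × 0.8, A = 6.72 in², y = 0.4 in, Ī = 0.3584 in⁴.
Web plate: 0.7 × 7.6, A = 5.32 in², y = 4.6 in, Ī = 25.607 in⁴.
Top plate: 2.8 × 0.55, A = 1.54 in², y = 8.675 in, Ī = 0.038821 in⁴.
Centroid: ȳ = ΣA·y / ΣA = 2.9838 in.
Transfer each piece to the horizontal centroidal axis using Ī + A·d² with d = y − 2.9838:
  bottom plate: d = -2.5838 in → contributes +45.22 in⁴
  web plate: d = 1.6162 in → contributes +39.504 in⁴
  top plate: d = 5.6912 in → contributes +49.92 in⁴
Total I = 134.64 in⁴.

I_xx ≈ 135 in⁴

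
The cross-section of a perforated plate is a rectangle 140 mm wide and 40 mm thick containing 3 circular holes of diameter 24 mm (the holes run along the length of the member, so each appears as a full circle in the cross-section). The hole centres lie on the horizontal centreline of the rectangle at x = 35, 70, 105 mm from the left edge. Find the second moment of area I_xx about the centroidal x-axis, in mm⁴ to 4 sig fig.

Treat the section as a set of non-overlapping primitives; coordinates are from the bounding-box lower-left.
Plate: 140 × 40, A = 5 600 mm², y = 20 mm, Ī = 746 667 mm⁴.
Hole 1 (subtracted): ⌀24, A = 452.389 mm², y = 20 mm, Ī = 16 286 mm⁴.
Hole 2 (subtracted): ⌀24, A = 452.389 mm², y = 20 mm, Ī = 16 286 mm⁴.
Hole 3 (subtracted): ⌀24, A = 452.389 mm², y = 20 mm, Ī = 16 286 mm⁴.
By symmetry the centroid is at mid-height, ȳ = 20 mm.
All pieces are centred on the centroidal x-axis, so I = ΣĪ (holes subtracted) = 697 809 mm⁴.

I_xx ≈ 6.978 × 10⁵ mm⁴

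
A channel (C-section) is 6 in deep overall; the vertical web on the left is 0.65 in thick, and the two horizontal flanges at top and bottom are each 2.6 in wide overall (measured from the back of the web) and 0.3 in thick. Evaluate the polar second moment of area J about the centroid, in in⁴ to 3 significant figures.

J ≈ 23.2 in⁴

Treat the section as a set of non-overlapping primitives; coordinates are from the bounding-box lower-left.
Web: 0.65 × 6, A = 3.9 in², y = 3 in, Ī = 11.7 in⁴.
Top flange (beyond web): 1.95 × 0.3, A = 0.585 in², y = 5.85 in, Ī = 0.0043875 in⁴.
Bottom flange (beyond web): 1.95 × 0.3, A = 0.585 in², y = 0.15 in, Ī = 0.0043875 in⁴.
By symmetry the centroid is at mid-height, ȳ = 3 in.
Transfer each piece to the centroidal x-axis using Ī + A·d² with d = y − 3:
  web: d = 0 in → contributes +11.7 in⁴
  top flange (beyond web): d = 2.85 in → contributes +4.7561 in⁴
  bottom flange (beyond web): d = -2.85 in → contributes +4.7561 in⁴
Total I = 21.212 in⁴.
For the y-axis: x̄ = 0.625 in.
Repeating about the centroidal y-axis gives I_y = 2.0291 in⁴.
Polar second moment: J = I_x + I_y = 23.241 in⁴.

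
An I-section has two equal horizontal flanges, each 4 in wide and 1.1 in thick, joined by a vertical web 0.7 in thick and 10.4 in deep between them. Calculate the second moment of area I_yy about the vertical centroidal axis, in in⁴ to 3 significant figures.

I_yy ≈ 12.0 in⁴

Decompose the section into non-overlapping parts with the origin at the bottom-left of its bounding rectangle.
Bottom flange: 4 × 1.1, A = 4.4 in², x = 2 in, Ī = 5.8667 in⁴.
Web: 0.7 × 10.4, A = 7.28 in², x = 2 in, Ī = 0.29727 in⁴.
Top flange: 4 × 1.1, A = 4.4 in², x = 2 in, Ī = 5.8667 in⁴.
By symmetry the centroid is at mid-width, x̄ = 2 in.
All pieces are centred on the vertical centroidal axis, so I = ΣĪ = 12.031 in⁴.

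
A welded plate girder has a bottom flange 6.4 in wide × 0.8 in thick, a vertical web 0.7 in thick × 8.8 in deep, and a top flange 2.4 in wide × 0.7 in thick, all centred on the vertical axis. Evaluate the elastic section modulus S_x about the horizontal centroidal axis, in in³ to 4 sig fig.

Break the section into simple shapes (no overlaps), measuring from the bottom-left corner of the bounding box.
Bottom plate: 6.4 × 0.8, A = 5.12 in², y = 0.4 in, Ī = 0.273067 in⁴.
Web plate: 0.7 × 8.8, A = 6.16 in², y = 5.2 in, Ī = 39.7525 in⁴.
Top plate: 2.4 × 0.7, A = 1.68 in², y = 9.95 in, Ī = 0.0686 in⁴.
Centroid: ȳ = ΣA·y / ΣA = 3.91944 in.
Transfer each piece to the horizontal centroidal axis using Ī + A·d² with d = y − 3.91944:
  bottom plate: d = -3.51944 in → contributes +63.6919 in⁴
  web plate: d = 1.28056 in → contributes +49.8538 in⁴
  top plate: d = 6.03056 in → contributes +61.1662 in⁴
Total I = 174.712 in⁴.
Extreme fibre distance c = 6.38056 in; S = I/c = 27.3819 in³.

S_x ≈ 27.38 in³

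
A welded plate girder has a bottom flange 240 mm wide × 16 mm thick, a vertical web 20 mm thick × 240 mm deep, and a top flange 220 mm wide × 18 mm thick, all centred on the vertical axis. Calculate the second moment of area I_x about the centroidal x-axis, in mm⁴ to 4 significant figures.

I_x ≈ 1.520 × 10⁸ mm⁴

Split into non-overlapping primitives; take the origin at the lower-left of the bounding box.
Bottom plate: 240 × 16, A = 3 840 mm², y = 8 mm, Ī = 81 920 mm⁴.
Web plate: 20 × 240, A = 4 800 mm², y = 136 mm, Ī = 23 040 000 mm⁴.
Top plate: 220 × 18, A = 3 960 mm², y = 265 mm, Ī = 106 920 mm⁴.
Centroid: ȳ = ΣA·y / ΣA = 137.533 mm.
Transfer each piece to the centroidal x-axis using Ī + A·d² with d = y − 137.533:
  bottom plate: d = -129.533 mm → contributes +64 512 836 mm⁴
  web plate: d = -1.53333 mm → contributes +23 051 285 mm⁴
  top plate: d = 127.467 mm → contributes +64 448 014 mm⁴
Total I = 152 012 136 mm⁴.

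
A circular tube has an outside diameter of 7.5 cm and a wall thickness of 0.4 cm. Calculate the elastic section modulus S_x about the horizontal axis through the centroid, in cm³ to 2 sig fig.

Treat the section as a set of non-overlapping primitives; coordinates are from the bounding-box lower-left.
Outer circle: ⌀7.5, A = 44.18 cm², y = 3.75 cm, Ī = 155.3 cm⁴.
Bore (subtracted): ⌀6.7, A = 35.26 cm², y = 3.75 cm, Ī = 98.92 cm⁴.
By symmetry the centroid is at mid-height, ȳ = 3.75 cm.
All pieces are centred on the horizontal axis through the centroid, so I = ΣĪ (holes subtracted) = 56.4 cm⁴.
Extreme fibre distance c = 3.75 cm; S = I/c = 15.04 cm³.

S_x ≈ 15 cm³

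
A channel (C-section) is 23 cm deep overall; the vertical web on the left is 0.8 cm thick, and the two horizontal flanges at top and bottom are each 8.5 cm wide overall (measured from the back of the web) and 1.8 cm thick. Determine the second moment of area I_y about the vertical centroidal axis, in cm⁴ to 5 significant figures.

I_y ≈ 337.70 cm⁴

Decompose the section into non-overlapping parts with the origin at the bottom-left of its bounding rectangle.
Web: 0.8 × 23, A = 18.4 cm², x = 0.4 cm, Ī = 0.9813333 cm⁴.
Top flange (beyond web): 7.7 × 1.8, A = 13.86 cm², x = 4.65 cm, Ī = 68.47995 cm⁴.
Bottom flange (beyond web): 7.7 × 1.8, A = 13.86 cm², x = 4.65 cm, Ī = 68.47995 cm⁴.
Centroid: x̄ = ΣA·x / ΣA = 2.954423 cm.
Transfer each piece to the vertical centroidal axis using Ī + A·d² with d = x − 2.954423:
  web: d = -2.554423 cm → contributes +121.0428 cm⁴
  top flange (beyond web): d = 1.695577 cm → contributes +108.3272 cm⁴
  bottom flange (beyond web): d = 1.695577 cm → contributes +108.3272 cm⁴
Total I = 337.6971 cm⁴.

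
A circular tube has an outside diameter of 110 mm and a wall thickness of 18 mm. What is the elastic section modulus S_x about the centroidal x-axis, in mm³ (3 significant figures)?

S_x ≈ 1.04 × 10⁵ mm³

Split into non-overlapping primitives; take the origin at the lower-left of the bounding box.
Outer circle: ⌀110, A = 9503.3 mm², y = 55 mm, Ī = 7 186 884 mm⁴.
Bore (subtracted): ⌀74, A = 4300.8 mm², y = 55 mm, Ī = 1 471 963 mm⁴.
By symmetry the centroid is at mid-height, ȳ = 55 mm.
All pieces are centred on the centroidal x-axis, so I = ΣĪ (holes subtracted) = 5 714 921 mm⁴.
Extreme fibre distance c = 55 mm; S = I/c = 103 908 mm³.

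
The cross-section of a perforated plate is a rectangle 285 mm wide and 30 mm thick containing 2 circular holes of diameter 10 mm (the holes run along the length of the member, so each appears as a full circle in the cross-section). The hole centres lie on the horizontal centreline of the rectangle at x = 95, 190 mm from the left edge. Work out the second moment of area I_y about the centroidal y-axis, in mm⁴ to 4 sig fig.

I_y ≈ 5.752 × 10⁷ mm⁴

Split into non-overlapping primitives; take the origin at the lower-left of the bounding box.
Plate: 285 × 30, A = 8 550 mm², x = 142.5 mm, Ī = 57 872 813 mm⁴.
Hole 1 (subtracted): ⌀10, A = 78.5398 mm², x = 95 mm, Ī = 490.874 mm⁴.
Hole 2 (subtracted): ⌀10, A = 78.5398 mm², x = 190 mm, Ī = 490.874 mm⁴.
By symmetry the centroid is at mid-width, x̄ = 142.5 mm.
Transfer each piece to the centroidal y-axis using Ī + A·d² with d = x − 142.5:
  plate: d = 0 mm → contributes +57 872 813 mm⁴
  hole 1: d = -47.5 mm → contributes −177 696 mm⁴
  hole 2: d = 47.5 mm → contributes −177 696 mm⁴
Total I = 57 517 420 mm⁴.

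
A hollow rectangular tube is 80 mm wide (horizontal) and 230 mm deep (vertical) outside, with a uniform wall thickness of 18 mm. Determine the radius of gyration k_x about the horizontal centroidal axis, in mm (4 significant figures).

Break the section into simple shapes (no overlaps), measuring from the bottom-left corner of the bounding box.
Outer rectangle: 80 × 230, A = 18 400 mm², y = 115 mm, Ī = 81 113 333 mm⁴.
Inner void (subtracted): 44 × 194, A = 8 536 mm², y = 115 mm, Ī = 26 771 741 mm⁴.
By symmetry the centroid is at mid-height, ȳ = 115 mm.
All pieces are centred on the horizontal centroidal axis, so I = ΣĪ (holes subtracted) = 54 341 592 mm⁴.
Radius of gyration: k = √(I/A) = √(54 341 592 / 9 864) = 74.2232 mm.

k_x ≈ 74.22 mm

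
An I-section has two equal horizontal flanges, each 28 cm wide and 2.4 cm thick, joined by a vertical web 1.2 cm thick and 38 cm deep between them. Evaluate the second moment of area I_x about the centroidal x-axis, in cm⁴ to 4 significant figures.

I_x ≈ 6.039 × 10⁴ cm⁴

Decompose the section into non-overlapping parts with the origin at the bottom-left of its bounding rectangle.
Bottom flange: 28 × 2.4, A = 67.2 cm², y = 1.2 cm, Ī = 32.256 cm⁴.
Web: 1.2 × 38, A = 45.6 cm², y = 21.4 cm, Ī = 5487.2 cm⁴.
Top flange: 28 × 2.4, A = 67.2 cm², y = 41.6 cm, Ī = 32.256 cm⁴.
By symmetry the centroid is at mid-height, ȳ = 21.4 cm.
Transfer each piece to the centroidal x-axis using Ī + A·d² with d = y − 21.4:
  bottom flange: d = -20.2 cm → contributes +27452.5 cm⁴
  web: d = 0 cm → contributes +5487.2 cm⁴
  top flange: d = 20.2 cm → contributes +27452.5 cm⁴
Total I = 60392.3 cm⁴.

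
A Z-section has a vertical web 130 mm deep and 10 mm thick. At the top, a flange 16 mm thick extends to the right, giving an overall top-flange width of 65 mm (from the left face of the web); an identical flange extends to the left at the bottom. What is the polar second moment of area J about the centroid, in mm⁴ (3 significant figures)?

Split into non-overlapping primitives; take the origin at the lower-left of the bounding box.
Web: 10 × 130, A = 1 300 mm², y = 65 mm, Ī = 1 830 833 mm⁴.
Top flange (beyond web): 55 × 16, A = 880 mm², y = 122 mm, Ī = 18 773 mm⁴.
Bottom flange (beyond web): 55 × 16, A = 880 mm², y = 8 mm, Ī = 18 773 mm⁴.
Centroid: ȳ = ΣA·y / ΣA = 65 mm.
Transfer each piece to the centroidal x-axis using Ī + A·d² with d = y − 65:
  web: d = 0 mm → contributes +1 830 833 mm⁴
  top flange (beyond web): d = 57 mm → contributes +2 877 893 mm⁴
  bottom flange (beyond web): d = -57 mm → contributes +2 877 893 mm⁴
Total I = 7 586 620 mm⁴.
For the y-axis: x̄ = 60 mm.
Repeating about the centroidal y-axis gives I_y = 2 313 500 mm⁴.
Polar second moment: J = I_x + I_y = 9 900 120 mm⁴.

J ≈ 9.90 × 10⁶ mm⁴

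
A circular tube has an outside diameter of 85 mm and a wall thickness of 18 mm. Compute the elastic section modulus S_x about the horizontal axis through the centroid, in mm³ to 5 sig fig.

Break the section into simple shapes (no overlaps), measuring from the bottom-left corner of the bounding box.
Outer circle: ⌀85, A = 5674.502 mm², y = 42.5 mm, Ī = 2 562 392 mm⁴.
Bore (subtracted): ⌀49, A = 1885.741 mm², y = 42.5 mm, Ī = 282 979 mm⁴.
By symmetry the centroid is at mid-height, ȳ = 42.5 mm.
All pieces are centred on the horizontal axis through the centroid, so I = ΣĪ (holes subtracted) = 2 279 413 mm⁴.
Extreme fibre distance c = 42.5 mm; S = I/c = 53633.25 mm³.

S_x ≈ 5.3633 × 10⁴ mm³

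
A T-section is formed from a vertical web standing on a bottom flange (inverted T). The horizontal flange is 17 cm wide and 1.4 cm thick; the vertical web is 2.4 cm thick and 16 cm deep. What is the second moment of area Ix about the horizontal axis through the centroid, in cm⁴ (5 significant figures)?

Ix ≈ 1935.2 cm⁴

Decompose the section into non-overlapping parts with the origin at the bottom-left of its bounding rectangle.
Flange: 17 × 1.4, A = 23.8 cm², y = 0.7 cm, Ī = 3.887333 cm⁴.
Web: 2.4 × 16, A = 38.4 cm², y = 9.4 cm, Ī = 819.2 cm⁴.
Centroid: ȳ = ΣA·y / ΣA = 6.071061 cm.
Transfer each piece to the horizontal axis through the centroid using Ī + A·d² with d = y − 6.071061:
  flange: d = -5.371061 cm → contributes +690.4768 cm⁴
  web: d = 3.328939 cm → contributes +1244.742 cm⁴
Total I = 1935.219 cm⁴.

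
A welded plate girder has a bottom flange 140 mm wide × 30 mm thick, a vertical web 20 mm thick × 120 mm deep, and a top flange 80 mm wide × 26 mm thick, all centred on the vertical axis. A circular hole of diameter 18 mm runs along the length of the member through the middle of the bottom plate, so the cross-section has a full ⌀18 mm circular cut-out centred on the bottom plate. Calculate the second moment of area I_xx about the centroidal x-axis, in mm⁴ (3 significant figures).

I_xx ≈ 3.41 × 10⁷ mm⁴

Decompose the section into non-overlapping parts with the origin at the bottom-left of its bounding rectangle.
Bottom plate: 140 × 30, A = 4 200 mm², y = 15 mm, Ī = 315 000 mm⁴.
Web plate: 20 × 120, A = 2 400 mm², y = 90 mm, Ī = 2 880 000 mm⁴.
Top plate: 80 × 26, A = 2 080 mm², y = 163 mm, Ī = 117 173 mm⁴.
Hole (subtracted): ⌀18, A = 254.47 mm², y = 15 mm, Ī = 5 153 mm⁴.
Centroid: ȳ = ΣA·y / ΣA = 72.9 mm.
Transfer each piece to the centroidal x-axis using Ī + A·d² with d = y − 72.9:
  bottom plate: d = -57.9 mm → contributes +14 395 223 mm⁴
  web plate: d = 17.1 mm → contributes +3 581 767 mm⁴
  top plate: d = 90.1 mm → contributes +17 002 556 mm⁴
  hole: d = -57.9 mm → contributes −858 244 mm⁴
Total I = 34 121 303 mm⁴.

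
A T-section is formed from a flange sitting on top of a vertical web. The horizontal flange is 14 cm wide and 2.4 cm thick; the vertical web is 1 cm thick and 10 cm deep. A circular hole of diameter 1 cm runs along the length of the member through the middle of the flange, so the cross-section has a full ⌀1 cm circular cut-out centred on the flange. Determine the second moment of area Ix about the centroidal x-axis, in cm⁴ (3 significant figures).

Break the section into simple shapes (no overlaps), measuring from the bottom-left corner of the bounding box.
Flange: 14 × 2.4, A = 33.6 cm², y = 11.2 cm, Ī = 16.128 cm⁴.
Web: 1 × 10, A = 10 cm², y = 5 cm, Ī = 83.333 cm⁴.
Hole (subtracted): ⌀1, A = 0.7854 cm², y = 11.2 cm, Ī = 0.049087 cm⁴.
Centroid: ȳ = ΣA·y / ΣA = 9.7519 cm.
Transfer each piece to the centroidal x-axis using Ī + A·d² with d = y − 9.7519:
  flange: d = 1.4481 cm → contributes +86.587 cm⁴
  web: d = -4.7519 cm → contributes +309.14 cm⁴
  hole: d = 1.4481 cm → contributes −1.6961 cm⁴
Total I = 394.03 cm⁴.

Ix ≈ 394 cm⁴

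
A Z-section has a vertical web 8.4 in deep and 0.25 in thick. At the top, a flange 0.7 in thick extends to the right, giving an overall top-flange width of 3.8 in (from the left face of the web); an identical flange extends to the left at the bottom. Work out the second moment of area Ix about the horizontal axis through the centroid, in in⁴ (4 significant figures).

Ix ≈ 86.22 in⁴

Break the section into simple shapes (no overlaps), measuring from the bottom-left corner of the bounding box.
Web: 0.25 × 8.4, A = 2.1 in², y = 4.2 in, Ī = 12.348 in⁴.
Top flange (beyond web): 3.55 × 0.7, A = 2.485 in², y = 8.05 in, Ī = 0.101471 in⁴.
Bottom flange (beyond web): 3.55 × 0.7, A = 2.485 in², y = 0.35 in, Ī = 0.101471 in⁴.
Centroid: ȳ = ΣA·y / ΣA = 4.2 in.
Transfer each piece to the horizontal axis through the centroid using Ī + A·d² with d = y − 4.2:
  web: d = 0 in → contributes +12.348 in⁴
  top flange (beyond web): d = 3.85 in → contributes +36.9354 in⁴
  bottom flange (beyond web): d = -3.85 in → contributes +36.9354 in⁴
Total I = 86.2188 in⁴.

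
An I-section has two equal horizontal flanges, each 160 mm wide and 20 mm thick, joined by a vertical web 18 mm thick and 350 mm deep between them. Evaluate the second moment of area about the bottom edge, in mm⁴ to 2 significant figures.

I_base ≈ 7.7 × 10⁸ mm⁴

Decompose the section into non-overlapping parts with the origin at the bottom-left of its bounding rectangle.
Bottom flange: 160 × 20, A = 3 200 mm², y = 10 mm, Ī = 106 667 mm⁴.
Web: 18 × 350, A = 6 300 mm², y = 195 mm, Ī = 64 312 500 mm⁴.
Top flange: 160 × 20, A = 3 200 mm², y = 380 mm, Ī = 106 667 mm⁴.
Transfer each piece to the base of the section using Ī + A·d² with d = y − 0:
  bottom flange: d = 10 mm → contributes +426 667 mm⁴
  web: d = 195 mm → contributes +303 870 000 mm⁴
  top flange: d = 380 mm → contributes +462 186 667 mm⁴
Total I = 766 483 333 mm⁴.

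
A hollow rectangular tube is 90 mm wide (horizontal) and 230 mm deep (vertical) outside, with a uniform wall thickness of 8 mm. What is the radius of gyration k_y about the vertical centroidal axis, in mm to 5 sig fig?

Split into non-overlapping primitives; take the origin at the lower-left of the bounding box.
Outer rectangle: 90 × 230, A = 20 700 mm², x = 45 mm, Ī = 13 972 500 mm⁴.
Inner void (subtracted): 74 × 214, A = 15 836 mm², x = 45 mm, Ī = 7 226 495 mm⁴.
By symmetry the centroid is at mid-width, x̄ = 45 mm.
All pieces are centred on the vertical centroidal axis, so I = ΣĪ (holes subtracted) = 6 746 005 mm⁴.
Radius of gyration: k = √(I/A) = √(6 746 005 / 4 864) = 37.24145 mm.

k_y ≈ 37.241 mm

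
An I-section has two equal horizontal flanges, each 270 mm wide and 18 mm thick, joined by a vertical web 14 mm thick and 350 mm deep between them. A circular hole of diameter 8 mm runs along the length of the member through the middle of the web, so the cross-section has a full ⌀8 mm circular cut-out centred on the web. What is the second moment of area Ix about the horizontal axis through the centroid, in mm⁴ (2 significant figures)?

Ix ≈ 3.8 × 10⁸ mm⁴

Split into non-overlapping primitives; take the origin at the lower-left of the bounding box.
Bottom flange: 270 × 18, A = 4 860 mm², y = 9 mm, Ī = 131 220 mm⁴.
Web: 14 × 350, A = 4 900 mm², y = 193 mm, Ī = 50 020 833 mm⁴.
Top flange: 270 × 18, A = 4 860 mm², y = 377 mm, Ī = 131 220 mm⁴.
Hole (subtracted): ⌀8, A = 50.27 mm², y = 193 mm, Ī = 201.1 mm⁴.
By symmetry the centroid is at mid-height, ȳ = 193 mm.
Transfer each piece to the horizontal axis through the centroid using Ī + A·d² with d = y − 193:
  bottom flange: d = -184 mm → contributes +164 671 380 mm⁴
  web: d = 0 mm → contributes +50 020 833 mm⁴
  top flange: d = 184 mm → contributes +164 671 380 mm⁴
  hole: d = 0 mm → contributes −201.1 mm⁴
Total I = 379 363 392 mm⁴.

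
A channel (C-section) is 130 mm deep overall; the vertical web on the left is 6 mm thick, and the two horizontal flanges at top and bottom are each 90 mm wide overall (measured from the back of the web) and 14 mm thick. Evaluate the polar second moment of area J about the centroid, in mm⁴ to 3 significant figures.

J ≈ 1.16 × 10⁷ mm⁴

Split into non-overlapping primitives; take the origin at the lower-left of the bounding box.
Web: 6 × 130, A = 780 mm², y = 65 mm, Ī = 1 098 500 mm⁴.
Top flange (beyond web): 84 × 14, A = 1 176 mm², y = 123 mm, Ī = 19 208 mm⁴.
Bottom flange (beyond web): 84 × 14, A = 1 176 mm², y = 7 mm, Ī = 19 208 mm⁴.
By symmetry the centroid is at mid-height, ȳ = 65 mm.
Transfer each piece to the centroidal x-axis using Ī + A·d² with d = y − 65:
  web: d = 0 mm → contributes +1 098 500 mm⁴
  top flange (beyond web): d = 58 mm → contributes +3 975 272 mm⁴
  bottom flange (beyond web): d = -58 mm → contributes +3 975 272 mm⁴
Total I = 9 049 044 mm⁴.
For the y-axis: x̄ = 36.793 mm.
Repeating about the centroidal y-axis gives I_y = 2 571 454 mm⁴.
Polar second moment: J = I_x + I_y = 11 620 498 mm⁴.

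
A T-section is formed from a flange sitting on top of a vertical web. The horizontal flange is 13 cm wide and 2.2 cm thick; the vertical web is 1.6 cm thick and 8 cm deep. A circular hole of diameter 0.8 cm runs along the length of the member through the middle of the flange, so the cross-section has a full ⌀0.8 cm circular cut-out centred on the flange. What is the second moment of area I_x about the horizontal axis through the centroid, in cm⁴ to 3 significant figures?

Decompose the section into non-overlapping parts with the origin at the bottom-left of its bounding rectangle.
Flange: 13 × 2.2, A = 28.6 cm², y = 9.1 cm, Ī = 11.535 cm⁴.
Web: 1.6 × 8, A = 12.8 cm², y = 4 cm, Ī = 68.267 cm⁴.
Hole (subtracted): ⌀0.8, A = 0.50265 cm², y = 9.1 cm, Ī = 0.020106 cm⁴.
Centroid: ȳ = ΣA·y / ΣA = 7.5038 cm.
Transfer each piece to the horizontal axis through the centroid using Ī + A·d² with d = y − 7.5038:
  flange: d = 1.5962 cm → contributes +84.403 cm⁴
  web: d = -3.5038 cm → contributes +225.41 cm⁴
  hole: d = 1.5962 cm → contributes −1.3008 cm⁴
Total I = 308.51 cm⁴.

I_x ≈ 309 cm⁴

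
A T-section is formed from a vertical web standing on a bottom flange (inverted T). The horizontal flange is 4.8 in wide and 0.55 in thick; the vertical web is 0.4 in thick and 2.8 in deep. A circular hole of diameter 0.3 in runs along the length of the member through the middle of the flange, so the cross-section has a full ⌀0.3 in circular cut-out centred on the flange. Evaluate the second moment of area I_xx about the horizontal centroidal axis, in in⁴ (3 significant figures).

Break the section into simple shapes (no overlaps), measuring from the bottom-left corner of the bounding box.
Flange: 4.8 × 0.55, A = 2.64 in², y = 0.275 in, Ī = 0.06655 in⁴.
Web: 0.4 × 2.8, A = 1.12 in², y = 1.95 in, Ī = 0.73173 in⁴.
Hole (subtracted): ⌀0.3, A = 0.070686 in², y = 0.275 in, Ī = 0.00039761 in⁴.
Centroid: ȳ = ΣA·y / ΣA = 0.7835 in.
Transfer each piece to the horizontal centroidal axis using Ī + A·d² with d = y − 0.7835:
  flange: d = -0.5085 in → contributes +0.74917 in⁴
  web: d = 1.1665 in → contributes +2.2558 in⁴
  hole: d = -0.5085 in → contributes −0.018675 in⁴
Total I = 2.9862 in⁴.

I_xx ≈ 2.99 in⁴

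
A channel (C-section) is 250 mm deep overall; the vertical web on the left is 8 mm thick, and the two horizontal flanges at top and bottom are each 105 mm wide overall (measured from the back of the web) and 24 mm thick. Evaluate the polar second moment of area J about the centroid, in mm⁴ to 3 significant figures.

Treat the section as a set of non-overlapping primitives; coordinates are from the bounding-box lower-left.
Web: 8 × 250, A = 2 000 mm², y = 125 mm, Ī = 10 416 667 mm⁴.
Top flange (beyond web): 97 × 24, A = 2 328 mm², y = 238 mm, Ī = 111 744 mm⁴.
Bottom flange (beyond web): 97 × 24, A = 2 328 mm², y = 12 mm, Ī = 111 744 mm⁴.
By symmetry the centroid is at mid-height, ȳ = 125 mm.
Transfer each piece to the centroidal x-axis using Ī + A·d² with d = y − 125:
  web: d = 0 mm → contributes +10 416 667 mm⁴
  top flange (beyond web): d = 113 mm → contributes +29 837 976 mm⁴
  bottom flange (beyond web): d = -113 mm → contributes +29 837 976 mm⁴
Total I = 70 092 619 mm⁴.
For the y-axis: x̄ = 40.725 mm.
Repeating about the centroidal y-axis gives I_y = 7 517 458 mm⁴.
Polar second moment: J = I_x + I_y = 77 610 077 mm⁴.

J ≈ 7.76 × 10⁷ mm⁴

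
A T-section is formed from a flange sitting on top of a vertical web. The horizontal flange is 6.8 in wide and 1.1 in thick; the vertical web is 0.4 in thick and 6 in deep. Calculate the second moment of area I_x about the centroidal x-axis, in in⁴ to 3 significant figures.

I_x ≈ 30.9 in⁴

Split into non-overlapping primitives; take the origin at the lower-left of the bounding box.
Flange: 6.8 × 1.1, A = 7.48 in², y = 6.55 in, Ī = 0.75423 in⁴.
Web: 0.4 × 6, A = 2.4 in², y = 3 in, Ī = 7.2 in⁴.
Centroid: ȳ = ΣA·y / ΣA = 5.6877 in.
Transfer each piece to the centroidal x-axis using Ī + A·d² with d = y − 5.6877:
  flange: d = 0.86235 in → contributes +6.3167 in⁴
  web: d = -2.6877 in → contributes +24.536 in⁴
Total I = 30.853 in⁴.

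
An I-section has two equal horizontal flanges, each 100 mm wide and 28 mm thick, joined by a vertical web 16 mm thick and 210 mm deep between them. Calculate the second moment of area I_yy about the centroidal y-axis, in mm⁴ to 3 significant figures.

I_yy ≈ 4.74 × 10⁶ mm⁴

Break the section into simple shapes (no overlaps), measuring from the bottom-left corner of the bounding box.
Bottom flange: 100 × 28, A = 2 800 mm², x = 50 mm, Ī = 2 333 333 mm⁴.
Web: 16 × 210, A = 3 360 mm², x = 50 mm, Ī = 71 680 mm⁴.
Top flange: 100 × 28, A = 2 800 mm², x = 50 mm, Ī = 2 333 333 mm⁴.
By symmetry the centroid is at mid-width, x̄ = 50 mm.
All pieces are centred on the centroidal y-axis, so I = ΣĪ = 4 738 347 mm⁴.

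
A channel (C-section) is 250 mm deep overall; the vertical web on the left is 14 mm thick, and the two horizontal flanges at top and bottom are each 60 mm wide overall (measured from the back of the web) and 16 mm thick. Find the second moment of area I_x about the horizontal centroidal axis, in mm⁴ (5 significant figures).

Treat the section as a set of non-overlapping primitives; coordinates are from the bounding-box lower-left.
Web: 14 × 250, A = 3 500 mm², y = 125 mm, Ī = 18 229 167 mm⁴.
Top flange (beyond web): 46 × 16, A = 736 mm², y = 242 mm, Ī = 15701.33 mm⁴.
Bottom flange (beyond web): 46 × 16, A = 736 mm², y = 8 mm, Ī = 15701.33 mm⁴.
By symmetry the centroid is at mid-height, ȳ = 125 mm.
Transfer each piece to the horizontal centroidal axis using Ī + A·d² with d = y − 125:
  web: d = 0 mm → contributes +18 229 167 mm⁴
  top flange (beyond web): d = 117 mm → contributes +10 090 805 mm⁴
  bottom flange (beyond web): d = -117 mm → contributes +10 090 805 mm⁴
Total I = 38 410 777 mm⁴.

I_x ≈ 3.8411 × 10⁷ mm⁴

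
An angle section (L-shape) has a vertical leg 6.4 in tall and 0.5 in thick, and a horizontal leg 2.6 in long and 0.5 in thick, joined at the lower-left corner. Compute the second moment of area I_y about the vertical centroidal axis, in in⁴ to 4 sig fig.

I_y ≈ 1.789 in⁴

Decompose the section into non-overlapping parts with the origin at the bottom-left of its bounding rectangle.
Vertical leg: 0.5 × 6.4, A = 3.2 in², x = 0.25 in, Ī = 0.0666667 in⁴.
Horizontal leg (remainder): 2.1 × 0.5, A = 1.05 in², x = 1.55 in, Ī = 0.385875 in⁴.
Centroid: x̄ = ΣA·x / ΣA = 0.571176 in.
Transfer each piece to the vertical centroidal axis using Ī + A·d² with d = x − 0.571176:
  vertical leg: d = -0.321176 in → contributes +0.396761 in⁴
  horizontal leg (remainder): d = 0.978824 in → contributes +1.39188 in⁴
Total I = 1.78864 in⁴.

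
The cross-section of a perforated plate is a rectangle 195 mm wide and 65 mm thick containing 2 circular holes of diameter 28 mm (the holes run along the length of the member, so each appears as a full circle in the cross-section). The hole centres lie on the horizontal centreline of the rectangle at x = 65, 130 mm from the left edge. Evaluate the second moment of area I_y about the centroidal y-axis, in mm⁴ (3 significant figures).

I_y ≈ 3.88 × 10⁷ mm⁴

Split into non-overlapping primitives; take the origin at the lower-left of the bounding box.
Plate: 195 × 65, A = 12 675 mm², x = 97.5 mm, Ī = 40 163 906 mm⁴.
Hole 1 (subtracted): ⌀28, A = 615.75 mm², x = 65 mm, Ī = 30 172 mm⁴.
Hole 2 (subtracted): ⌀28, A = 615.75 mm², x = 130 mm, Ī = 30 172 mm⁴.
By symmetry the centroid is at mid-width, x̄ = 97.5 mm.
Transfer each piece to the centroidal y-axis using Ī + A·d² with d = x − 97.5:
  plate: d = 0 mm → contributes +40 163 906 mm⁴
  hole 1: d = -32.5 mm → contributes −680 560 mm⁴
  hole 2: d = 32.5 mm → contributes −680 560 mm⁴
Total I = 38 802 786 mm⁴.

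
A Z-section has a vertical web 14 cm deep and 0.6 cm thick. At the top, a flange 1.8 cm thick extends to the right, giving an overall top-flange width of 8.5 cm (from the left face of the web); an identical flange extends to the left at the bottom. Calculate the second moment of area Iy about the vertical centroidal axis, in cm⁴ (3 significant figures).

Iy ≈ 662 cm⁴

Break the section into simple shapes (no overlaps), measuring from the bottom-left corner of the bounding box.
Web: 0.6 × 14, A = 8.4 cm², x = 8.2 cm, Ī = 0.252 cm⁴.
Top flange (beyond web): 7.9 × 1.8, A = 14.22 cm², x = 12.45 cm, Ī = 73.956 cm⁴.
Bottom flange (beyond web): 7.9 × 1.8, A = 14.22 cm², x = 3.95 cm, Ī = 73.956 cm⁴.
Centroid: x̄ = ΣA·x / ΣA = 8.2 cm.
Transfer each piece to the vertical centroidal axis using Ī + A·d² with d = x − 8.2:
  web: d = 0 cm → contributes +0.252 cm⁴
  top flange (beyond web): d = 4.25 cm → contributes +330.8 cm⁴
  bottom flange (beyond web): d = -4.25 cm → contributes +330.8 cm⁴
Total I = 661.86 cm⁴.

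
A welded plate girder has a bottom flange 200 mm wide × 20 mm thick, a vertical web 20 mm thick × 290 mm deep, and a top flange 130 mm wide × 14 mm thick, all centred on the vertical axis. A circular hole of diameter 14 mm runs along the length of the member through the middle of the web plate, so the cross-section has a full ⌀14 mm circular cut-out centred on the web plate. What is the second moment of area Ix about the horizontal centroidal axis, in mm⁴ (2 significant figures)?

Ix ≈ 1.7 × 10⁸ mm⁴

Treat the section as a set of non-overlapping primitives; coordinates are from the bounding-box lower-left.
Bottom plate: 200 × 20, A = 4 000 mm², y = 10 mm, Ī = 133 333 mm⁴.
Web plate: 20 × 290, A = 5 800 mm², y = 165 mm, Ī = 40 648 333 mm⁴.
Top plate: 130 × 14, A = 1 820 mm², y = 317 mm, Ī = 29 727 mm⁴.
Hole (subtracted): ⌀14, A = 153.9 mm², y = 165 mm, Ī = 1 886 mm⁴.
Centroid: ȳ = ΣA·y / ΣA = 135.1 mm.
Transfer each piece to the horizontal centroidal axis using Ī + A·d² with d = y − 135.1:
  bottom plate: d = -125.1 mm → contributes +62 687 580 mm⁴
  web plate: d = 29.95 mm → contributes +45 849 477 mm⁴
  top plate: d = 181.9 mm → contributes +60 279 483 mm⁴
  hole: d = 29.95 mm → contributes −139 930 mm⁴
Total I = 168 676 610 mm⁴.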